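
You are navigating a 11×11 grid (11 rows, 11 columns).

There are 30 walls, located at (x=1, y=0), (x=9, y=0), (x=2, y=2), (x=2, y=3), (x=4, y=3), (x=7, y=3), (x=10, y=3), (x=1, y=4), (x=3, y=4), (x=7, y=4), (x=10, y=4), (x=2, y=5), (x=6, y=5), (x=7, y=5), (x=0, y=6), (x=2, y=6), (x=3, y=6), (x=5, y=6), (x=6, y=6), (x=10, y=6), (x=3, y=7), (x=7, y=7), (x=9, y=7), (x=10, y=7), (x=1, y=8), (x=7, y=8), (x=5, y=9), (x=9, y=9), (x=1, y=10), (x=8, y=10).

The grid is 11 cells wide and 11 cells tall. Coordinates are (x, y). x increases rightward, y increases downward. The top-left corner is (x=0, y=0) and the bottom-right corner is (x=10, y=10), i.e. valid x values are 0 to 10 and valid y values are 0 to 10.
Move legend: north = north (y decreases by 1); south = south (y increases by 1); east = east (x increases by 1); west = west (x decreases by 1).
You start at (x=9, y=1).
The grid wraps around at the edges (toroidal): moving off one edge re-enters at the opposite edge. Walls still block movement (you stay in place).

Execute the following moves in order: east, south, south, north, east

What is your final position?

Answer: Final position: (x=0, y=1)

Derivation:
Start: (x=9, y=1)
  east (east): (x=9, y=1) -> (x=10, y=1)
  south (south): (x=10, y=1) -> (x=10, y=2)
  south (south): blocked, stay at (x=10, y=2)
  north (north): (x=10, y=2) -> (x=10, y=1)
  east (east): (x=10, y=1) -> (x=0, y=1)
Final: (x=0, y=1)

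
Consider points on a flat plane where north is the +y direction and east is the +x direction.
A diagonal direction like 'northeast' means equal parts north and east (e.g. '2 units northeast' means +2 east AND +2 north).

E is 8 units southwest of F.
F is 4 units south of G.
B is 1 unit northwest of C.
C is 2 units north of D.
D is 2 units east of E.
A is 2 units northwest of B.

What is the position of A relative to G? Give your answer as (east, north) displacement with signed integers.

Place G at the origin (east=0, north=0).
  F is 4 units south of G: delta (east=+0, north=-4); F at (east=0, north=-4).
  E is 8 units southwest of F: delta (east=-8, north=-8); E at (east=-8, north=-12).
  D is 2 units east of E: delta (east=+2, north=+0); D at (east=-6, north=-12).
  C is 2 units north of D: delta (east=+0, north=+2); C at (east=-6, north=-10).
  B is 1 unit northwest of C: delta (east=-1, north=+1); B at (east=-7, north=-9).
  A is 2 units northwest of B: delta (east=-2, north=+2); A at (east=-9, north=-7).
Therefore A relative to G: (east=-9, north=-7).

Answer: A is at (east=-9, north=-7) relative to G.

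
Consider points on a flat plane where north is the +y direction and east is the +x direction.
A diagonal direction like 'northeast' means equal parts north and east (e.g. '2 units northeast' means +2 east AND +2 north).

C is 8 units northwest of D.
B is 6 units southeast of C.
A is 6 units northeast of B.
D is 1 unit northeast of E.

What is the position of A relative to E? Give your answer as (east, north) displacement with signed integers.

Answer: A is at (east=5, north=9) relative to E.

Derivation:
Place E at the origin (east=0, north=0).
  D is 1 unit northeast of E: delta (east=+1, north=+1); D at (east=1, north=1).
  C is 8 units northwest of D: delta (east=-8, north=+8); C at (east=-7, north=9).
  B is 6 units southeast of C: delta (east=+6, north=-6); B at (east=-1, north=3).
  A is 6 units northeast of B: delta (east=+6, north=+6); A at (east=5, north=9).
Therefore A relative to E: (east=5, north=9).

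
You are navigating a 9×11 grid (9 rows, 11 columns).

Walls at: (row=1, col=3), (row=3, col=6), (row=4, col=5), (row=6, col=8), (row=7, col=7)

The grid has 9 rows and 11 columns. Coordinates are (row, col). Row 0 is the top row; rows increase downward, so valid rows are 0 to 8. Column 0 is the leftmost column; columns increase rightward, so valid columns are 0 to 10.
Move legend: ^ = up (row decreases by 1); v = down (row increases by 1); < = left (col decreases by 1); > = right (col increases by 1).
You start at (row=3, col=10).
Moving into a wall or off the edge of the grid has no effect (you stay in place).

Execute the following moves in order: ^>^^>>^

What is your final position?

Answer: Final position: (row=0, col=10)

Derivation:
Start: (row=3, col=10)
  ^ (up): (row=3, col=10) -> (row=2, col=10)
  > (right): blocked, stay at (row=2, col=10)
  ^ (up): (row=2, col=10) -> (row=1, col=10)
  ^ (up): (row=1, col=10) -> (row=0, col=10)
  > (right): blocked, stay at (row=0, col=10)
  > (right): blocked, stay at (row=0, col=10)
  ^ (up): blocked, stay at (row=0, col=10)
Final: (row=0, col=10)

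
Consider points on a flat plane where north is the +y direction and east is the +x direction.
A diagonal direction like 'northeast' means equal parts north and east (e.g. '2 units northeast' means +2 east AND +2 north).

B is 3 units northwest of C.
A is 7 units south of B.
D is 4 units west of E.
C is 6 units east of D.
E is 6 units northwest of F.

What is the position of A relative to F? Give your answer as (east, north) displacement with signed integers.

Place F at the origin (east=0, north=0).
  E is 6 units northwest of F: delta (east=-6, north=+6); E at (east=-6, north=6).
  D is 4 units west of E: delta (east=-4, north=+0); D at (east=-10, north=6).
  C is 6 units east of D: delta (east=+6, north=+0); C at (east=-4, north=6).
  B is 3 units northwest of C: delta (east=-3, north=+3); B at (east=-7, north=9).
  A is 7 units south of B: delta (east=+0, north=-7); A at (east=-7, north=2).
Therefore A relative to F: (east=-7, north=2).

Answer: A is at (east=-7, north=2) relative to F.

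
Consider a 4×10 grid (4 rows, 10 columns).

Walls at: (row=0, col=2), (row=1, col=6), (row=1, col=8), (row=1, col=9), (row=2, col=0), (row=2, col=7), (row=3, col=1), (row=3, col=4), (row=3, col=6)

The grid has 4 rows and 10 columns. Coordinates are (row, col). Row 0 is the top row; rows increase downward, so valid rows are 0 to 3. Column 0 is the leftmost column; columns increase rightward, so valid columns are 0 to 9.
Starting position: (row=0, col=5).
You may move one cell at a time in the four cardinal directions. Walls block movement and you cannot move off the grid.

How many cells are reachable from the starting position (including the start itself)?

Answer: Reachable cells: 25

Derivation:
BFS flood-fill from (row=0, col=5):
  Distance 0: (row=0, col=5)
  Distance 1: (row=0, col=4), (row=0, col=6), (row=1, col=5)
  Distance 2: (row=0, col=3), (row=0, col=7), (row=1, col=4), (row=2, col=5)
  Distance 3: (row=0, col=8), (row=1, col=3), (row=1, col=7), (row=2, col=4), (row=2, col=6), (row=3, col=5)
  Distance 4: (row=0, col=9), (row=1, col=2), (row=2, col=3)
  Distance 5: (row=1, col=1), (row=2, col=2), (row=3, col=3)
  Distance 6: (row=0, col=1), (row=1, col=0), (row=2, col=1), (row=3, col=2)
  Distance 7: (row=0, col=0)
Total reachable: 25 (grid has 31 open cells total)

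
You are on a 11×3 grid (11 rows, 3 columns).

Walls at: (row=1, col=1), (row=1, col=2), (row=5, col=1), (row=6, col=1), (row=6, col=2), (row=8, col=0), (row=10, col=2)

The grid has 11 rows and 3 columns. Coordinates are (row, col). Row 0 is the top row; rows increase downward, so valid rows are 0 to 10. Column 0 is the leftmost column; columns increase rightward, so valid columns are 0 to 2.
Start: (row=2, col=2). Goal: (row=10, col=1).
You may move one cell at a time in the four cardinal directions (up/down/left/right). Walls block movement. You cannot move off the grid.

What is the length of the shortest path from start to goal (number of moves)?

Answer: Shortest path length: 11

Derivation:
BFS from (row=2, col=2) until reaching (row=10, col=1):
  Distance 0: (row=2, col=2)
  Distance 1: (row=2, col=1), (row=3, col=2)
  Distance 2: (row=2, col=0), (row=3, col=1), (row=4, col=2)
  Distance 3: (row=1, col=0), (row=3, col=0), (row=4, col=1), (row=5, col=2)
  Distance 4: (row=0, col=0), (row=4, col=0)
  Distance 5: (row=0, col=1), (row=5, col=0)
  Distance 6: (row=0, col=2), (row=6, col=0)
  Distance 7: (row=7, col=0)
  Distance 8: (row=7, col=1)
  Distance 9: (row=7, col=2), (row=8, col=1)
  Distance 10: (row=8, col=2), (row=9, col=1)
  Distance 11: (row=9, col=0), (row=9, col=2), (row=10, col=1)  <- goal reached here
One shortest path (11 moves): (row=2, col=2) -> (row=2, col=1) -> (row=2, col=0) -> (row=3, col=0) -> (row=4, col=0) -> (row=5, col=0) -> (row=6, col=0) -> (row=7, col=0) -> (row=7, col=1) -> (row=8, col=1) -> (row=9, col=1) -> (row=10, col=1)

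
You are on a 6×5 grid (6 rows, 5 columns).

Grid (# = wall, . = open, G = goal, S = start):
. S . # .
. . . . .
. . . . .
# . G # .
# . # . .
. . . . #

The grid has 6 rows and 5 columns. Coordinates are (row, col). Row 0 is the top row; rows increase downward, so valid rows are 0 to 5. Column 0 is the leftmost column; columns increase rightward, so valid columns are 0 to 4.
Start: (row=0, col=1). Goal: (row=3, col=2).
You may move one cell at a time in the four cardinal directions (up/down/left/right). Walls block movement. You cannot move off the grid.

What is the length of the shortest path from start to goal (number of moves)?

BFS from (row=0, col=1) until reaching (row=3, col=2):
  Distance 0: (row=0, col=1)
  Distance 1: (row=0, col=0), (row=0, col=2), (row=1, col=1)
  Distance 2: (row=1, col=0), (row=1, col=2), (row=2, col=1)
  Distance 3: (row=1, col=3), (row=2, col=0), (row=2, col=2), (row=3, col=1)
  Distance 4: (row=1, col=4), (row=2, col=3), (row=3, col=2), (row=4, col=1)  <- goal reached here
One shortest path (4 moves): (row=0, col=1) -> (row=0, col=2) -> (row=1, col=2) -> (row=2, col=2) -> (row=3, col=2)

Answer: Shortest path length: 4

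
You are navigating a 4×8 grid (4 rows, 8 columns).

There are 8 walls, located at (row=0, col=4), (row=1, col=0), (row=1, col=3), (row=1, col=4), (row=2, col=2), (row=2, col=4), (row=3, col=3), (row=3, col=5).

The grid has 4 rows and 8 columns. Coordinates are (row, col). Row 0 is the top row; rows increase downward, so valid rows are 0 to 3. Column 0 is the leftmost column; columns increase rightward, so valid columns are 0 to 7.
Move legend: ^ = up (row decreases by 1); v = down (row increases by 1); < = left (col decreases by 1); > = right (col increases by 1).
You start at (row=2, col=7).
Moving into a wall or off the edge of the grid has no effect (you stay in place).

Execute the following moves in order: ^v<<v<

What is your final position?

Answer: Final position: (row=2, col=5)

Derivation:
Start: (row=2, col=7)
  ^ (up): (row=2, col=7) -> (row=1, col=7)
  v (down): (row=1, col=7) -> (row=2, col=7)
  < (left): (row=2, col=7) -> (row=2, col=6)
  < (left): (row=2, col=6) -> (row=2, col=5)
  v (down): blocked, stay at (row=2, col=5)
  < (left): blocked, stay at (row=2, col=5)
Final: (row=2, col=5)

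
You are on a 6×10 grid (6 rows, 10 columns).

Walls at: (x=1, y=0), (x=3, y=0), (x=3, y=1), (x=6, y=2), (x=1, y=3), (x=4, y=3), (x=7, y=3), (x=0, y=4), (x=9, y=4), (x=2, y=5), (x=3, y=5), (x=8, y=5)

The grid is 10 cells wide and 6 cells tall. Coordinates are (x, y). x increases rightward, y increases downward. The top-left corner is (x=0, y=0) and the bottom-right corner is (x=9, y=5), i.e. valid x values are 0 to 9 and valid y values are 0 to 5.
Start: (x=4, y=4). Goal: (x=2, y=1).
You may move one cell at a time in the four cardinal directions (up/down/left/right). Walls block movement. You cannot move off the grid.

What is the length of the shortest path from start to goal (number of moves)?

BFS from (x=4, y=4) until reaching (x=2, y=1):
  Distance 0: (x=4, y=4)
  Distance 1: (x=3, y=4), (x=5, y=4), (x=4, y=5)
  Distance 2: (x=3, y=3), (x=5, y=3), (x=2, y=4), (x=6, y=4), (x=5, y=5)
  Distance 3: (x=3, y=2), (x=5, y=2), (x=2, y=3), (x=6, y=3), (x=1, y=4), (x=7, y=4), (x=6, y=5)
  Distance 4: (x=5, y=1), (x=2, y=2), (x=4, y=2), (x=8, y=4), (x=1, y=5), (x=7, y=5)
  Distance 5: (x=5, y=0), (x=2, y=1), (x=4, y=1), (x=6, y=1), (x=1, y=2), (x=8, y=3), (x=0, y=5)  <- goal reached here
One shortest path (5 moves): (x=4, y=4) -> (x=3, y=4) -> (x=2, y=4) -> (x=2, y=3) -> (x=2, y=2) -> (x=2, y=1)

Answer: Shortest path length: 5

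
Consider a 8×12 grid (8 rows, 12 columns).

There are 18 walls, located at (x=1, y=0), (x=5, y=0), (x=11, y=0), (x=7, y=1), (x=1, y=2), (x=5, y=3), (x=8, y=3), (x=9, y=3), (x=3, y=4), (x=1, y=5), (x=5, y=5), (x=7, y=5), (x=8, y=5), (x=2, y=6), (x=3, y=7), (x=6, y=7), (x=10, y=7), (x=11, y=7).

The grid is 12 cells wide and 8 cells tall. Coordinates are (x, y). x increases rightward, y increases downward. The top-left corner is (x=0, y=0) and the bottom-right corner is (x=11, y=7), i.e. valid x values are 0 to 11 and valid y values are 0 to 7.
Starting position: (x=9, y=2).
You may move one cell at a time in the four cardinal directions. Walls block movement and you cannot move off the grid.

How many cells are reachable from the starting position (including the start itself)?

BFS flood-fill from (x=9, y=2):
  Distance 0: (x=9, y=2)
  Distance 1: (x=9, y=1), (x=8, y=2), (x=10, y=2)
  Distance 2: (x=9, y=0), (x=8, y=1), (x=10, y=1), (x=7, y=2), (x=11, y=2), (x=10, y=3)
  Distance 3: (x=8, y=0), (x=10, y=0), (x=11, y=1), (x=6, y=2), (x=7, y=3), (x=11, y=3), (x=10, y=4)
  Distance 4: (x=7, y=0), (x=6, y=1), (x=5, y=2), (x=6, y=3), (x=7, y=4), (x=9, y=4), (x=11, y=4), (x=10, y=5)
  Distance 5: (x=6, y=0), (x=5, y=1), (x=4, y=2), (x=6, y=4), (x=8, y=4), (x=9, y=5), (x=11, y=5), (x=10, y=6)
  Distance 6: (x=4, y=1), (x=3, y=2), (x=4, y=3), (x=5, y=4), (x=6, y=5), (x=9, y=6), (x=11, y=6)
  Distance 7: (x=4, y=0), (x=3, y=1), (x=2, y=2), (x=3, y=3), (x=4, y=4), (x=6, y=6), (x=8, y=6), (x=9, y=7)
  Distance 8: (x=3, y=0), (x=2, y=1), (x=2, y=3), (x=4, y=5), (x=5, y=6), (x=7, y=6), (x=8, y=7)
  Distance 9: (x=2, y=0), (x=1, y=1), (x=1, y=3), (x=2, y=4), (x=3, y=5), (x=4, y=6), (x=5, y=7), (x=7, y=7)
  Distance 10: (x=0, y=1), (x=0, y=3), (x=1, y=4), (x=2, y=5), (x=3, y=6), (x=4, y=7)
  Distance 11: (x=0, y=0), (x=0, y=2), (x=0, y=4)
  Distance 12: (x=0, y=5)
  Distance 13: (x=0, y=6)
  Distance 14: (x=1, y=6), (x=0, y=7)
  Distance 15: (x=1, y=7)
  Distance 16: (x=2, y=7)
Total reachable: 78 (grid has 78 open cells total)

Answer: Reachable cells: 78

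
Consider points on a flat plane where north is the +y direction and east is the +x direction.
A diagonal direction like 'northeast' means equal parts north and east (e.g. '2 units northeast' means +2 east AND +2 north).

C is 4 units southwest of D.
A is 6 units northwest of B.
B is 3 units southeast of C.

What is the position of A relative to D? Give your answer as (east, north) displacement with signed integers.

Place D at the origin (east=0, north=0).
  C is 4 units southwest of D: delta (east=-4, north=-4); C at (east=-4, north=-4).
  B is 3 units southeast of C: delta (east=+3, north=-3); B at (east=-1, north=-7).
  A is 6 units northwest of B: delta (east=-6, north=+6); A at (east=-7, north=-1).
Therefore A relative to D: (east=-7, north=-1).

Answer: A is at (east=-7, north=-1) relative to D.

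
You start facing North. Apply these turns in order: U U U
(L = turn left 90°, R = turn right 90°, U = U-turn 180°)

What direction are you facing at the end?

Answer: Final heading: South

Derivation:
Start: North
  U (U-turn (180°)) -> South
  U (U-turn (180°)) -> North
  U (U-turn (180°)) -> South
Final: South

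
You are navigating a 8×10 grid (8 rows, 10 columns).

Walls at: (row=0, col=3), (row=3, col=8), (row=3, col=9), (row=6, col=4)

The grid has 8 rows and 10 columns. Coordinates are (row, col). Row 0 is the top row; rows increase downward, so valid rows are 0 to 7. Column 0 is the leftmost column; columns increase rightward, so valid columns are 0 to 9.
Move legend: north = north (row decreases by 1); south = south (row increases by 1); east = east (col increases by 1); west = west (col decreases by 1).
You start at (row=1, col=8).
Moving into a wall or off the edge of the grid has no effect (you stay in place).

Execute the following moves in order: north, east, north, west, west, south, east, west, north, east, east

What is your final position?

Answer: Final position: (row=0, col=9)

Derivation:
Start: (row=1, col=8)
  north (north): (row=1, col=8) -> (row=0, col=8)
  east (east): (row=0, col=8) -> (row=0, col=9)
  north (north): blocked, stay at (row=0, col=9)
  west (west): (row=0, col=9) -> (row=0, col=8)
  west (west): (row=0, col=8) -> (row=0, col=7)
  south (south): (row=0, col=7) -> (row=1, col=7)
  east (east): (row=1, col=7) -> (row=1, col=8)
  west (west): (row=1, col=8) -> (row=1, col=7)
  north (north): (row=1, col=7) -> (row=0, col=7)
  east (east): (row=0, col=7) -> (row=0, col=8)
  east (east): (row=0, col=8) -> (row=0, col=9)
Final: (row=0, col=9)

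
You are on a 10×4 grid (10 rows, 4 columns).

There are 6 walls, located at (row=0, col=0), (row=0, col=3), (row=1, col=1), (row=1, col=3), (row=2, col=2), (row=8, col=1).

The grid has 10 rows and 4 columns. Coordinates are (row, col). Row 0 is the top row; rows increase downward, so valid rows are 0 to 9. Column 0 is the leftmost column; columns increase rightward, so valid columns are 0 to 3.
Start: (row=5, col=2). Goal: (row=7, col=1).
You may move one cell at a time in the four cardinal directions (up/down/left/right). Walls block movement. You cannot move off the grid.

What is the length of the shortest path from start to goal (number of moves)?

BFS from (row=5, col=2) until reaching (row=7, col=1):
  Distance 0: (row=5, col=2)
  Distance 1: (row=4, col=2), (row=5, col=1), (row=5, col=3), (row=6, col=2)
  Distance 2: (row=3, col=2), (row=4, col=1), (row=4, col=3), (row=5, col=0), (row=6, col=1), (row=6, col=3), (row=7, col=2)
  Distance 3: (row=3, col=1), (row=3, col=3), (row=4, col=0), (row=6, col=0), (row=7, col=1), (row=7, col=3), (row=8, col=2)  <- goal reached here
One shortest path (3 moves): (row=5, col=2) -> (row=5, col=1) -> (row=6, col=1) -> (row=7, col=1)

Answer: Shortest path length: 3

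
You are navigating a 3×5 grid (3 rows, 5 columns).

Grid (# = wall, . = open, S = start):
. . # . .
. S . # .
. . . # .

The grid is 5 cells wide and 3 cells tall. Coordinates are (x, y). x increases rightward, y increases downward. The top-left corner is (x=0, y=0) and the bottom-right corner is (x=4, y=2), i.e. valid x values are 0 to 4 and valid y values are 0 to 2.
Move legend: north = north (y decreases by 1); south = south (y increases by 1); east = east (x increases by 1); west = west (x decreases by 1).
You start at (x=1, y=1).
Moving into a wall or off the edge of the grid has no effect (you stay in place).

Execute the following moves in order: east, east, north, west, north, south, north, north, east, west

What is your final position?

Answer: Final position: (x=0, y=0)

Derivation:
Start: (x=1, y=1)
  east (east): (x=1, y=1) -> (x=2, y=1)
  east (east): blocked, stay at (x=2, y=1)
  north (north): blocked, stay at (x=2, y=1)
  west (west): (x=2, y=1) -> (x=1, y=1)
  north (north): (x=1, y=1) -> (x=1, y=0)
  south (south): (x=1, y=0) -> (x=1, y=1)
  north (north): (x=1, y=1) -> (x=1, y=0)
  north (north): blocked, stay at (x=1, y=0)
  east (east): blocked, stay at (x=1, y=0)
  west (west): (x=1, y=0) -> (x=0, y=0)
Final: (x=0, y=0)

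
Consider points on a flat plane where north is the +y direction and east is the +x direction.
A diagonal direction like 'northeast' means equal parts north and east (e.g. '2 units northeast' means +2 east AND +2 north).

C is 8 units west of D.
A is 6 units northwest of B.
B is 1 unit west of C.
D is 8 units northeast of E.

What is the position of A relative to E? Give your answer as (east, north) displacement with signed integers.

Place E at the origin (east=0, north=0).
  D is 8 units northeast of E: delta (east=+8, north=+8); D at (east=8, north=8).
  C is 8 units west of D: delta (east=-8, north=+0); C at (east=0, north=8).
  B is 1 unit west of C: delta (east=-1, north=+0); B at (east=-1, north=8).
  A is 6 units northwest of B: delta (east=-6, north=+6); A at (east=-7, north=14).
Therefore A relative to E: (east=-7, north=14).

Answer: A is at (east=-7, north=14) relative to E.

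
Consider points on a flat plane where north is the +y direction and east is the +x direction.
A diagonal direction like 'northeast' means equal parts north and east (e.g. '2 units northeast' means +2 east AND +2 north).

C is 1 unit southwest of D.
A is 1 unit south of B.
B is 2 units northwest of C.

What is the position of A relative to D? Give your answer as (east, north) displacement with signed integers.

Place D at the origin (east=0, north=0).
  C is 1 unit southwest of D: delta (east=-1, north=-1); C at (east=-1, north=-1).
  B is 2 units northwest of C: delta (east=-2, north=+2); B at (east=-3, north=1).
  A is 1 unit south of B: delta (east=+0, north=-1); A at (east=-3, north=0).
Therefore A relative to D: (east=-3, north=0).

Answer: A is at (east=-3, north=0) relative to D.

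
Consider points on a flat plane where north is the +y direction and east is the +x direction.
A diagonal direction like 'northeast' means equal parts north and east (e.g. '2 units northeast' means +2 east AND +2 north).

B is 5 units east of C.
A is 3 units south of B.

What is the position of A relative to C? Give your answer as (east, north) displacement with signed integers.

Place C at the origin (east=0, north=0).
  B is 5 units east of C: delta (east=+5, north=+0); B at (east=5, north=0).
  A is 3 units south of B: delta (east=+0, north=-3); A at (east=5, north=-3).
Therefore A relative to C: (east=5, north=-3).

Answer: A is at (east=5, north=-3) relative to C.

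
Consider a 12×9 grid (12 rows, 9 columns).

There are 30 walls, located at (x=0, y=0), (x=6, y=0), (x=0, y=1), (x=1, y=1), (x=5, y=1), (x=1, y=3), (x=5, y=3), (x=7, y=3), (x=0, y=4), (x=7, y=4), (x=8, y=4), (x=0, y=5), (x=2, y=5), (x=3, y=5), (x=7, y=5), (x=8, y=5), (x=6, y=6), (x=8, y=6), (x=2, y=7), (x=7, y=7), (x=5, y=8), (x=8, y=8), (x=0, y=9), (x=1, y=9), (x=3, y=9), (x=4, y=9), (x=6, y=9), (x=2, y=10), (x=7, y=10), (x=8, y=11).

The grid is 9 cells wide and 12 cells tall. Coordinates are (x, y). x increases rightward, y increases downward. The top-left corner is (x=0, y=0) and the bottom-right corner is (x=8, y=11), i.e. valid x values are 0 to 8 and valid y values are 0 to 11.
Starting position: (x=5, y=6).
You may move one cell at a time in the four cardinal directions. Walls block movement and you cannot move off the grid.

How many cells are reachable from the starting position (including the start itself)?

Answer: Reachable cells: 61

Derivation:
BFS flood-fill from (x=5, y=6):
  Distance 0: (x=5, y=6)
  Distance 1: (x=5, y=5), (x=4, y=6), (x=5, y=7)
  Distance 2: (x=5, y=4), (x=4, y=5), (x=6, y=5), (x=3, y=6), (x=4, y=7), (x=6, y=7)
  Distance 3: (x=4, y=4), (x=6, y=4), (x=2, y=6), (x=3, y=7), (x=4, y=8), (x=6, y=8)
  Distance 4: (x=4, y=3), (x=6, y=3), (x=3, y=4), (x=1, y=6), (x=3, y=8), (x=7, y=8)
  Distance 5: (x=4, y=2), (x=6, y=2), (x=3, y=3), (x=2, y=4), (x=1, y=5), (x=0, y=6), (x=1, y=7), (x=2, y=8), (x=7, y=9)
  Distance 6: (x=4, y=1), (x=6, y=1), (x=3, y=2), (x=5, y=2), (x=7, y=2), (x=2, y=3), (x=1, y=4), (x=0, y=7), (x=1, y=8), (x=2, y=9), (x=8, y=9)
  Distance 7: (x=4, y=0), (x=3, y=1), (x=7, y=1), (x=2, y=2), (x=8, y=2), (x=0, y=8), (x=8, y=10)
  Distance 8: (x=3, y=0), (x=5, y=0), (x=7, y=0), (x=2, y=1), (x=8, y=1), (x=1, y=2), (x=8, y=3)
  Distance 9: (x=2, y=0), (x=8, y=0), (x=0, y=2)
  Distance 10: (x=1, y=0), (x=0, y=3)
Total reachable: 61 (grid has 78 open cells total)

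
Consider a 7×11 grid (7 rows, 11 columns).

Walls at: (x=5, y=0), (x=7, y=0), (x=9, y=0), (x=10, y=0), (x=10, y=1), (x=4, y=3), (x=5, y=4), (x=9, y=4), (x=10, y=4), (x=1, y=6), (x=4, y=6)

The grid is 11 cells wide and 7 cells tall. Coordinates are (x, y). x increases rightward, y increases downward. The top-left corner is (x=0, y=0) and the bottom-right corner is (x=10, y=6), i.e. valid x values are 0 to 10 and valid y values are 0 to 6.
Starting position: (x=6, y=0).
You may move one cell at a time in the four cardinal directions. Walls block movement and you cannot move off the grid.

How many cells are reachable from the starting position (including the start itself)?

BFS flood-fill from (x=6, y=0):
  Distance 0: (x=6, y=0)
  Distance 1: (x=6, y=1)
  Distance 2: (x=5, y=1), (x=7, y=1), (x=6, y=2)
  Distance 3: (x=4, y=1), (x=8, y=1), (x=5, y=2), (x=7, y=2), (x=6, y=3)
  Distance 4: (x=4, y=0), (x=8, y=0), (x=3, y=1), (x=9, y=1), (x=4, y=2), (x=8, y=2), (x=5, y=3), (x=7, y=3), (x=6, y=4)
  Distance 5: (x=3, y=0), (x=2, y=1), (x=3, y=2), (x=9, y=2), (x=8, y=3), (x=7, y=4), (x=6, y=5)
  Distance 6: (x=2, y=0), (x=1, y=1), (x=2, y=2), (x=10, y=2), (x=3, y=3), (x=9, y=3), (x=8, y=4), (x=5, y=5), (x=7, y=5), (x=6, y=6)
  Distance 7: (x=1, y=0), (x=0, y=1), (x=1, y=2), (x=2, y=3), (x=10, y=3), (x=3, y=4), (x=4, y=5), (x=8, y=5), (x=5, y=6), (x=7, y=6)
  Distance 8: (x=0, y=0), (x=0, y=2), (x=1, y=3), (x=2, y=4), (x=4, y=4), (x=3, y=5), (x=9, y=5), (x=8, y=6)
  Distance 9: (x=0, y=3), (x=1, y=4), (x=2, y=5), (x=10, y=5), (x=3, y=6), (x=9, y=6)
  Distance 10: (x=0, y=4), (x=1, y=5), (x=2, y=6), (x=10, y=6)
  Distance 11: (x=0, y=5)
  Distance 12: (x=0, y=6)
Total reachable: 66 (grid has 66 open cells total)

Answer: Reachable cells: 66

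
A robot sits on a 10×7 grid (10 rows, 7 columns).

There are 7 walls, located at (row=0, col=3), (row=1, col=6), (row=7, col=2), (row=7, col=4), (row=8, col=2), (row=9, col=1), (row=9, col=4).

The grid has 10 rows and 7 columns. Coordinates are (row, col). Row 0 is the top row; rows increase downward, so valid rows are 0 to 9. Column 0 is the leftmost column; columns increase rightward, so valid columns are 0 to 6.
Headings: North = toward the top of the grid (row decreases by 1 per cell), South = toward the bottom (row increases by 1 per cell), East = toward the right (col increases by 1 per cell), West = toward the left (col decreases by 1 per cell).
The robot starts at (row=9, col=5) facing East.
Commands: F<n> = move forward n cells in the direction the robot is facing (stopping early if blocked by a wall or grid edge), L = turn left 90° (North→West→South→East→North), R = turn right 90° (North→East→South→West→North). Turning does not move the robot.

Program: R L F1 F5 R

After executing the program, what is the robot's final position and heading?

Answer: Final position: (row=9, col=6), facing South

Derivation:
Start: (row=9, col=5), facing East
  R: turn right, now facing South
  L: turn left, now facing East
  F1: move forward 1, now at (row=9, col=6)
  F5: move forward 0/5 (blocked), now at (row=9, col=6)
  R: turn right, now facing South
Final: (row=9, col=6), facing South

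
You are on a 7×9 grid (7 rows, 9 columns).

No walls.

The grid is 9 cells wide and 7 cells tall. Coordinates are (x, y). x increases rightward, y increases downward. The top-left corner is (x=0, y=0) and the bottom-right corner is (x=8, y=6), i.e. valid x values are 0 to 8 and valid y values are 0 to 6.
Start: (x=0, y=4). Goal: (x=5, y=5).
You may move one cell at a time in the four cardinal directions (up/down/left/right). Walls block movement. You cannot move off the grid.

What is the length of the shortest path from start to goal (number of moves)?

BFS from (x=0, y=4) until reaching (x=5, y=5):
  Distance 0: (x=0, y=4)
  Distance 1: (x=0, y=3), (x=1, y=4), (x=0, y=5)
  Distance 2: (x=0, y=2), (x=1, y=3), (x=2, y=4), (x=1, y=5), (x=0, y=6)
  Distance 3: (x=0, y=1), (x=1, y=2), (x=2, y=3), (x=3, y=4), (x=2, y=5), (x=1, y=6)
  Distance 4: (x=0, y=0), (x=1, y=1), (x=2, y=2), (x=3, y=3), (x=4, y=4), (x=3, y=5), (x=2, y=6)
  Distance 5: (x=1, y=0), (x=2, y=1), (x=3, y=2), (x=4, y=3), (x=5, y=4), (x=4, y=5), (x=3, y=6)
  Distance 6: (x=2, y=0), (x=3, y=1), (x=4, y=2), (x=5, y=3), (x=6, y=4), (x=5, y=5), (x=4, y=6)  <- goal reached here
One shortest path (6 moves): (x=0, y=4) -> (x=1, y=4) -> (x=2, y=4) -> (x=3, y=4) -> (x=4, y=4) -> (x=5, y=4) -> (x=5, y=5)

Answer: Shortest path length: 6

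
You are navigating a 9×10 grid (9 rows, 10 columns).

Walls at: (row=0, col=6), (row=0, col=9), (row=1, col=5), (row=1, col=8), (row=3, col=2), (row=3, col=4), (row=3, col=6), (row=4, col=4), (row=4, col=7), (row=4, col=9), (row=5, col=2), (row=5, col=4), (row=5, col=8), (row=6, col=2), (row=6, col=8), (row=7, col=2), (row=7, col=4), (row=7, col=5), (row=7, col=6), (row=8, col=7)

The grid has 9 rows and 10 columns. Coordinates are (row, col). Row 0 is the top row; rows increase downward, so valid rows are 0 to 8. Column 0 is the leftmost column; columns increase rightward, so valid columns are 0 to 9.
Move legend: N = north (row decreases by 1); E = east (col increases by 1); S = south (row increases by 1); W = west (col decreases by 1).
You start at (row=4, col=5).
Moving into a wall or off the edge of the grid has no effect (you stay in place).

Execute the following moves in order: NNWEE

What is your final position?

Start: (row=4, col=5)
  N (north): (row=4, col=5) -> (row=3, col=5)
  N (north): (row=3, col=5) -> (row=2, col=5)
  W (west): (row=2, col=5) -> (row=2, col=4)
  E (east): (row=2, col=4) -> (row=2, col=5)
  E (east): (row=2, col=5) -> (row=2, col=6)
Final: (row=2, col=6)

Answer: Final position: (row=2, col=6)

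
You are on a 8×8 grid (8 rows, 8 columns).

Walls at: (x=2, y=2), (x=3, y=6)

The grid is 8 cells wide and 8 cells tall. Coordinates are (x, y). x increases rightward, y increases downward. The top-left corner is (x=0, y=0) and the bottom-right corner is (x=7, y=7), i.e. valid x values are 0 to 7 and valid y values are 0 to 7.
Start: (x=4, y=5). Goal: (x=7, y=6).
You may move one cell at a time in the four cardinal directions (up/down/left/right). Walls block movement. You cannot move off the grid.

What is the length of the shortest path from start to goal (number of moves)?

Answer: Shortest path length: 4

Derivation:
BFS from (x=4, y=5) until reaching (x=7, y=6):
  Distance 0: (x=4, y=5)
  Distance 1: (x=4, y=4), (x=3, y=5), (x=5, y=5), (x=4, y=6)
  Distance 2: (x=4, y=3), (x=3, y=4), (x=5, y=4), (x=2, y=5), (x=6, y=5), (x=5, y=6), (x=4, y=7)
  Distance 3: (x=4, y=2), (x=3, y=3), (x=5, y=3), (x=2, y=4), (x=6, y=4), (x=1, y=5), (x=7, y=5), (x=2, y=6), (x=6, y=6), (x=3, y=7), (x=5, y=7)
  Distance 4: (x=4, y=1), (x=3, y=2), (x=5, y=2), (x=2, y=3), (x=6, y=3), (x=1, y=4), (x=7, y=4), (x=0, y=5), (x=1, y=6), (x=7, y=6), (x=2, y=7), (x=6, y=7)  <- goal reached here
One shortest path (4 moves): (x=4, y=5) -> (x=5, y=5) -> (x=6, y=5) -> (x=7, y=5) -> (x=7, y=6)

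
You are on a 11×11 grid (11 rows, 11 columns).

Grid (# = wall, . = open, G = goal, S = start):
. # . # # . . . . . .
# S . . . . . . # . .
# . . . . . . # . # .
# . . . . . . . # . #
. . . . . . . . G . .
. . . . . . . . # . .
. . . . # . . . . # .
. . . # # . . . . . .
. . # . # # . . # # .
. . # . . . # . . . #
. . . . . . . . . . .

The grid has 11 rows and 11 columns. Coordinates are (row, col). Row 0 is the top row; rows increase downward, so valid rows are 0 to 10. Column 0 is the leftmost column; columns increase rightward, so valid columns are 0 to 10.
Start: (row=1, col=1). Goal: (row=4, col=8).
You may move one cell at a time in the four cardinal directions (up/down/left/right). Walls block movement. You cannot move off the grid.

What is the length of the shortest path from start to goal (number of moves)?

Answer: Shortest path length: 10

Derivation:
BFS from (row=1, col=1) until reaching (row=4, col=8):
  Distance 0: (row=1, col=1)
  Distance 1: (row=1, col=2), (row=2, col=1)
  Distance 2: (row=0, col=2), (row=1, col=3), (row=2, col=2), (row=3, col=1)
  Distance 3: (row=1, col=4), (row=2, col=3), (row=3, col=2), (row=4, col=1)
  Distance 4: (row=1, col=5), (row=2, col=4), (row=3, col=3), (row=4, col=0), (row=4, col=2), (row=5, col=1)
  Distance 5: (row=0, col=5), (row=1, col=6), (row=2, col=5), (row=3, col=4), (row=4, col=3), (row=5, col=0), (row=5, col=2), (row=6, col=1)
  Distance 6: (row=0, col=6), (row=1, col=7), (row=2, col=6), (row=3, col=5), (row=4, col=4), (row=5, col=3), (row=6, col=0), (row=6, col=2), (row=7, col=1)
  Distance 7: (row=0, col=7), (row=3, col=6), (row=4, col=5), (row=5, col=4), (row=6, col=3), (row=7, col=0), (row=7, col=2), (row=8, col=1)
  Distance 8: (row=0, col=8), (row=3, col=7), (row=4, col=6), (row=5, col=5), (row=8, col=0), (row=9, col=1)
  Distance 9: (row=0, col=9), (row=4, col=7), (row=5, col=6), (row=6, col=5), (row=9, col=0), (row=10, col=1)
  Distance 10: (row=0, col=10), (row=1, col=9), (row=4, col=8), (row=5, col=7), (row=6, col=6), (row=7, col=5), (row=10, col=0), (row=10, col=2)  <- goal reached here
One shortest path (10 moves): (row=1, col=1) -> (row=1, col=2) -> (row=1, col=3) -> (row=1, col=4) -> (row=1, col=5) -> (row=1, col=6) -> (row=2, col=6) -> (row=3, col=6) -> (row=3, col=7) -> (row=4, col=7) -> (row=4, col=8)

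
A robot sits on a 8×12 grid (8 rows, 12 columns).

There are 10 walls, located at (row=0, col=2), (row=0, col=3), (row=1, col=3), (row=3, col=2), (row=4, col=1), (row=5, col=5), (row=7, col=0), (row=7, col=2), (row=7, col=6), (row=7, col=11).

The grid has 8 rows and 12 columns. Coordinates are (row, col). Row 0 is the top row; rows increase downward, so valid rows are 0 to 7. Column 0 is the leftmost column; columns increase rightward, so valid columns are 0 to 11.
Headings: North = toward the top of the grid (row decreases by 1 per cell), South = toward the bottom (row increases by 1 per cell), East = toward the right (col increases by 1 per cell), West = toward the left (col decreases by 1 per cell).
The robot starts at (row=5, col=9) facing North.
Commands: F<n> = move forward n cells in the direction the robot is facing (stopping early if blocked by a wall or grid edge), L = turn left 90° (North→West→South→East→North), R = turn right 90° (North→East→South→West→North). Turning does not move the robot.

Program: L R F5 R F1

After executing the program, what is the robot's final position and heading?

Start: (row=5, col=9), facing North
  L: turn left, now facing West
  R: turn right, now facing North
  F5: move forward 5, now at (row=0, col=9)
  R: turn right, now facing East
  F1: move forward 1, now at (row=0, col=10)
Final: (row=0, col=10), facing East

Answer: Final position: (row=0, col=10), facing East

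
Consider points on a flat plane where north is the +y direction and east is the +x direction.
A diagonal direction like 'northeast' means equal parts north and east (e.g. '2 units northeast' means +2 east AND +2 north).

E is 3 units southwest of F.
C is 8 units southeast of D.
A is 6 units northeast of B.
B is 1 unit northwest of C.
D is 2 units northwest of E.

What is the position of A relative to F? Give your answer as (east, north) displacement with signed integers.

Answer: A is at (east=8, north=-2) relative to F.

Derivation:
Place F at the origin (east=0, north=0).
  E is 3 units southwest of F: delta (east=-3, north=-3); E at (east=-3, north=-3).
  D is 2 units northwest of E: delta (east=-2, north=+2); D at (east=-5, north=-1).
  C is 8 units southeast of D: delta (east=+8, north=-8); C at (east=3, north=-9).
  B is 1 unit northwest of C: delta (east=-1, north=+1); B at (east=2, north=-8).
  A is 6 units northeast of B: delta (east=+6, north=+6); A at (east=8, north=-2).
Therefore A relative to F: (east=8, north=-2).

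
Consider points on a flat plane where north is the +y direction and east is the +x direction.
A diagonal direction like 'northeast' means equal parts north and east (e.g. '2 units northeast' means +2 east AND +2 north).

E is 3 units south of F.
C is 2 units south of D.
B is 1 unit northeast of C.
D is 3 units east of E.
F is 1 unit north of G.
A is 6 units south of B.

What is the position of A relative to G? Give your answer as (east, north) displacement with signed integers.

Place G at the origin (east=0, north=0).
  F is 1 unit north of G: delta (east=+0, north=+1); F at (east=0, north=1).
  E is 3 units south of F: delta (east=+0, north=-3); E at (east=0, north=-2).
  D is 3 units east of E: delta (east=+3, north=+0); D at (east=3, north=-2).
  C is 2 units south of D: delta (east=+0, north=-2); C at (east=3, north=-4).
  B is 1 unit northeast of C: delta (east=+1, north=+1); B at (east=4, north=-3).
  A is 6 units south of B: delta (east=+0, north=-6); A at (east=4, north=-9).
Therefore A relative to G: (east=4, north=-9).

Answer: A is at (east=4, north=-9) relative to G.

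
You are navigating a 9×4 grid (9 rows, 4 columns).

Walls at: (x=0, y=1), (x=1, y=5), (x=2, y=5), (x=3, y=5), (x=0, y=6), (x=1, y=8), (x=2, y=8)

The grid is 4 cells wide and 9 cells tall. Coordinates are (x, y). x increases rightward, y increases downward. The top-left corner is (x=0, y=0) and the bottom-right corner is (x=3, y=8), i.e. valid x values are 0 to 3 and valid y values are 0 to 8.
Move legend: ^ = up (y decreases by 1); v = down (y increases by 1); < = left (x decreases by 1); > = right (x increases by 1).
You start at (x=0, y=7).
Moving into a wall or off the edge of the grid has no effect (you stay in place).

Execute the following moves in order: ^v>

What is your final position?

Start: (x=0, y=7)
  ^ (up): blocked, stay at (x=0, y=7)
  v (down): (x=0, y=7) -> (x=0, y=8)
  > (right): blocked, stay at (x=0, y=8)
Final: (x=0, y=8)

Answer: Final position: (x=0, y=8)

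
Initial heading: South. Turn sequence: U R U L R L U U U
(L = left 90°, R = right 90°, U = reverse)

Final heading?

Answer: Final heading: North

Derivation:
Start: South
  U (U-turn (180°)) -> North
  R (right (90° clockwise)) -> East
  U (U-turn (180°)) -> West
  L (left (90° counter-clockwise)) -> South
  R (right (90° clockwise)) -> West
  L (left (90° counter-clockwise)) -> South
  U (U-turn (180°)) -> North
  U (U-turn (180°)) -> South
  U (U-turn (180°)) -> North
Final: North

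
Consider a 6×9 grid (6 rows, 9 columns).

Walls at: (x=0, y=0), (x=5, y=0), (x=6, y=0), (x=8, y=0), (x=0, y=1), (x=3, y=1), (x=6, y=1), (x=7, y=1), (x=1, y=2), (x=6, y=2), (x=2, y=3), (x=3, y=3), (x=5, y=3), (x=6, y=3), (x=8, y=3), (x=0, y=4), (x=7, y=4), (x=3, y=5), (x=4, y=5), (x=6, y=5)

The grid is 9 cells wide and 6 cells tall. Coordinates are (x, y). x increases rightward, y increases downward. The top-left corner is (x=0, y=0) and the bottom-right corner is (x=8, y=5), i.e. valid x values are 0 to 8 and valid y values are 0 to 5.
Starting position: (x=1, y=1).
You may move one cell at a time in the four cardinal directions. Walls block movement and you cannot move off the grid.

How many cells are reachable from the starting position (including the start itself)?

Answer: Reachable cells: 26

Derivation:
BFS flood-fill from (x=1, y=1):
  Distance 0: (x=1, y=1)
  Distance 1: (x=1, y=0), (x=2, y=1)
  Distance 2: (x=2, y=0), (x=2, y=2)
  Distance 3: (x=3, y=0), (x=3, y=2)
  Distance 4: (x=4, y=0), (x=4, y=2)
  Distance 5: (x=4, y=1), (x=5, y=2), (x=4, y=3)
  Distance 6: (x=5, y=1), (x=4, y=4)
  Distance 7: (x=3, y=4), (x=5, y=4)
  Distance 8: (x=2, y=4), (x=6, y=4), (x=5, y=5)
  Distance 9: (x=1, y=4), (x=2, y=5)
  Distance 10: (x=1, y=3), (x=1, y=5)
  Distance 11: (x=0, y=3), (x=0, y=5)
  Distance 12: (x=0, y=2)
Total reachable: 26 (grid has 34 open cells total)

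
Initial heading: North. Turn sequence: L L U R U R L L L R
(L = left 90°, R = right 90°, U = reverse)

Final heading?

Answer: Final heading: South

Derivation:
Start: North
  L (left (90° counter-clockwise)) -> West
  L (left (90° counter-clockwise)) -> South
  U (U-turn (180°)) -> North
  R (right (90° clockwise)) -> East
  U (U-turn (180°)) -> West
  R (right (90° clockwise)) -> North
  L (left (90° counter-clockwise)) -> West
  L (left (90° counter-clockwise)) -> South
  L (left (90° counter-clockwise)) -> East
  R (right (90° clockwise)) -> South
Final: South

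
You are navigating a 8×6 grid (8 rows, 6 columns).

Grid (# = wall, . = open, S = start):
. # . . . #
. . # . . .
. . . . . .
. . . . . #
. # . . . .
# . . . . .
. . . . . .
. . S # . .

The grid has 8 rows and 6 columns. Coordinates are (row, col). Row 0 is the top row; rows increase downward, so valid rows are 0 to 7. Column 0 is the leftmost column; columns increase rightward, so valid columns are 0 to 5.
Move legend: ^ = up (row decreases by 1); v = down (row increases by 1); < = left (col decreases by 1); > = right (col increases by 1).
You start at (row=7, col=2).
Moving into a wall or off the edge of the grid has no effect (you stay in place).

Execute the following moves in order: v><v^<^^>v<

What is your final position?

Start: (row=7, col=2)
  v (down): blocked, stay at (row=7, col=2)
  > (right): blocked, stay at (row=7, col=2)
  < (left): (row=7, col=2) -> (row=7, col=1)
  v (down): blocked, stay at (row=7, col=1)
  ^ (up): (row=7, col=1) -> (row=6, col=1)
  < (left): (row=6, col=1) -> (row=6, col=0)
  ^ (up): blocked, stay at (row=6, col=0)
  ^ (up): blocked, stay at (row=6, col=0)
  > (right): (row=6, col=0) -> (row=6, col=1)
  v (down): (row=6, col=1) -> (row=7, col=1)
  < (left): (row=7, col=1) -> (row=7, col=0)
Final: (row=7, col=0)

Answer: Final position: (row=7, col=0)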